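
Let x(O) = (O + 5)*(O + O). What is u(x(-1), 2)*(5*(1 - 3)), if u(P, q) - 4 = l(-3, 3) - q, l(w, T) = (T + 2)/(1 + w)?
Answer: 5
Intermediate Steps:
l(w, T) = (2 + T)/(1 + w)
x(O) = 2*O*(5 + O) (x(O) = (5 + O)*(2*O) = 2*O*(5 + O))
u(P, q) = 3/2 - q (u(P, q) = 4 + ((2 + 3)/(1 - 3) - q) = 4 + (5/(-2) - q) = 4 + (-1/2*5 - q) = 4 + (-5/2 - q) = 3/2 - q)
u(x(-1), 2)*(5*(1 - 3)) = (3/2 - 1*2)*(5*(1 - 3)) = (3/2 - 2)*(5*(-2)) = -1/2*(-10) = 5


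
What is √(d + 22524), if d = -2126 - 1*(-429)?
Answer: √20827 ≈ 144.32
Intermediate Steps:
d = -1697 (d = -2126 + 429 = -1697)
√(d + 22524) = √(-1697 + 22524) = √20827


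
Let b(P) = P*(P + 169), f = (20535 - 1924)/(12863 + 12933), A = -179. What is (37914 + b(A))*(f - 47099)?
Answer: -12059565837718/6449 ≈ -1.8700e+9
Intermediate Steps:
f = 18611/25796 ≈ 0.72147
b(P) = P*(169 + P)
(37914 + b(A))*(f - 47099) = (37914 - 179*(169 - 179))*(18611/25796 - 47099) = (37914 - 179*(-10))*(-1214947193/25796) = (37914 + 1790)*(-1214947193/25796) = 39704*(-1214947193/25796) = -12059565837718/6449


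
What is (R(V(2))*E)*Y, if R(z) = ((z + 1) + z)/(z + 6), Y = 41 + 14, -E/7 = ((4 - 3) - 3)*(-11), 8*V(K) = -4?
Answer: 0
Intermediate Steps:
V(K) = -½ (V(K) = (⅛)*(-4) = -½)
E = -154 (E = -7*((4 - 3) - 3)*(-11) = -7*(1 - 3)*(-11) = -(-14)*(-11) = -7*22 = -154)
Y = 55
R(z) = (1 + 2*z)/(6 + z) (R(z) = ((1 + z) + z)/(6 + z) = (1 + 2*z)/(6 + z))
(R(V(2))*E)*Y = (((1 + 2*(-½))/(6 - ½))*(-154))*55 = (((1 - 1)/(11/2))*(-154))*55 = (((2/11)*0)*(-154))*55 = (0*(-154))*55 = 0*55 = 0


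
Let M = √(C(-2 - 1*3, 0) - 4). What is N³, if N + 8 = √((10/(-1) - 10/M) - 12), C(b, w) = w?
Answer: -(8 - √(-22 + 5*I))³ ≈ 82.437 + 685.09*I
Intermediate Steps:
M = 2*I (M = √(0 - 4) = √(-4) = 2*I ≈ 2.0*I)
N = -8 + √(-22 + 5*I) (N = -8 + √((10/(-1) - 10*(-I/2)) - 12) = -8 + √((10*(-1) - (-5)*I) - 12) = -8 + √((-10 + 5*I) - 12) = -8 + √(-22 + 5*I) ≈ -7.4704 + 4.7202*I)
N³ = (-8 + √(-22 + 5*I))³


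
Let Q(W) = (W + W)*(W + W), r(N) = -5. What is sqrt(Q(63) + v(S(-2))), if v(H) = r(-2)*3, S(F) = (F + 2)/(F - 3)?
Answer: sqrt(15861) ≈ 125.94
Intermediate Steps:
S(F) = (2 + F)/(-3 + F)
Q(W) = 4*W**2 (Q(W) = (2*W)*(2*W) = 4*W**2)
v(H) = -15 (v(H) = -5*3 = -15)
sqrt(Q(63) + v(S(-2))) = sqrt(4*63**2 - 15) = sqrt(4*3969 - 15) = sqrt(15876 - 15) = sqrt(15861)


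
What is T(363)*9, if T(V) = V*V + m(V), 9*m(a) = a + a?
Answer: 1186647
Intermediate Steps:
m(a) = 2*a/9 (m(a) = (a + a)/9 = (2*a)/9 = 2*a/9)
T(V) = V² + 2*V/9 (T(V) = V*V + 2*V/9 = V² + 2*V/9)
T(363)*9 = ((⅑)*363*(2 + 9*363))*9 = ((⅑)*363*(2 + 3267))*9 = ((⅑)*363*3269)*9 = (395549/3)*9 = 1186647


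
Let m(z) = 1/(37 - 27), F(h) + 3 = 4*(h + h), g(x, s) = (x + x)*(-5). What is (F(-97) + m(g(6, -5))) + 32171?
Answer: 313921/10 ≈ 31392.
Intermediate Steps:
g(x, s) = -10*x (g(x, s) = (2*x)*(-5) = -10*x)
F(h) = -3 + 8*h (F(h) = -3 + 4*(h + h) = -3 + 4*(2*h) = -3 + 8*h)
m(z) = ⅒ (m(z) = 1/10 = ⅒)
(F(-97) + m(g(6, -5))) + 32171 = ((-3 + 8*(-97)) + ⅒) + 32171 = ((-3 - 776) + ⅒) + 32171 = (-779 + ⅒) + 32171 = -7789/10 + 32171 = 313921/10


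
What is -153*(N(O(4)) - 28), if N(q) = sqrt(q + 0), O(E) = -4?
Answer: 4284 - 306*I ≈ 4284.0 - 306.0*I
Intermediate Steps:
N(q) = sqrt(q)
-153*(N(O(4)) - 28) = -153*(sqrt(-4) - 28) = -153*(2*I - 28) = -153*(-28 + 2*I) = 4284 - 306*I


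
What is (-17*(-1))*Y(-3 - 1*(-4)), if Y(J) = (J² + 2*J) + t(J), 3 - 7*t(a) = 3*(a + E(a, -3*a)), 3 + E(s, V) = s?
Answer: 459/7 ≈ 65.571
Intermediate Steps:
E(s, V) = -3 + s
t(a) = 12/7 - 6*a/7 (t(a) = 3/7 - 3*(a + (-3 + a))/7 = 3/7 - 3*(-3 + 2*a)/7 = 3/7 - (-9 + 6*a)/7 = 3/7 + (9/7 - 6*a/7) = 12/7 - 6*a/7)
Y(J) = 12/7 + J² + 8*J/7 (Y(J) = (J² + 2*J) + (12/7 - 6*J/7) = 12/7 + J² + 8*J/7)
(-17*(-1))*Y(-3 - 1*(-4)) = (-17*(-1))*(12/7 + (-3 - 1*(-4))² + 8*(-3 - 1*(-4))/7) = 17*(12/7 + (-3 + 4)² + 8*(-3 + 4)/7) = 17*(12/7 + 1² + (8/7)*1) = 17*(12/7 + 1 + 8/7) = 17*(27/7) = 459/7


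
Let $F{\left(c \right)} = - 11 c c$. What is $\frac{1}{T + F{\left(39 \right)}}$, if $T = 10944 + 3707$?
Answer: $- \frac{1}{2080} \approx -0.00048077$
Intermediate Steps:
$T = 14651$
$F{\left(c \right)} = - 11 c^{2}$
$\frac{1}{T + F{\left(39 \right)}} = \frac{1}{14651 - 11 \cdot 39^{2}} = \frac{1}{14651 - 16731} = \frac{1}{-2080} = - \frac{1}{2080}$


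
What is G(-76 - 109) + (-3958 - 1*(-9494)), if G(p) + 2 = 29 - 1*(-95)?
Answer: 5658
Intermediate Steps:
G(p) = 122 (G(p) = -2 + (29 - 1*(-95)) = -2 + (29 + 95) = -2 + 124 = 122)
G(-76 - 109) + (-3958 - 1*(-9494)) = 122 + (-3958 - 1*(-9494)) = 122 + (-3958 + 9494) = 122 + 5536 = 5658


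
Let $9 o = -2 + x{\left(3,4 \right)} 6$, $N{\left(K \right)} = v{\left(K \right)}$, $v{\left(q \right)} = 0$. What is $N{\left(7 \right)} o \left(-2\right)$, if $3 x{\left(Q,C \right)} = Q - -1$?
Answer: $0$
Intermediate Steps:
$N{\left(K \right)} = 0$
$x{\left(Q,C \right)} = \frac{1}{3} + \frac{Q}{3}$ ($x{\left(Q,C \right)} = \frac{Q - -1}{3} = \frac{Q + 1}{3} = \frac{1 + Q}{3} = \frac{1}{3} + \frac{Q}{3}$)
$o = \frac{2}{3}$ ($o = \frac{-2 + \left(\frac{1}{3} + \frac{1}{3} \cdot 3\right) 6}{9} = \frac{-2 + \left(\frac{1}{3} + 1\right) 6}{9} = \frac{-2 + \frac{4}{3} \cdot 6}{9} = \frac{-2 + 8}{9} = \frac{1}{9} \cdot 6 = \frac{2}{3} \approx 0.66667$)
$N{\left(7 \right)} o \left(-2\right) = 0 \cdot \frac{2}{3} \left(-2\right) = 0 \left(-2\right) = 0$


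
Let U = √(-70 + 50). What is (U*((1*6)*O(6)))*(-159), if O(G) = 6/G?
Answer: -1908*I*√5 ≈ -4266.4*I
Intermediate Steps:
U = 2*I*√5 (U = √(-20) = 2*I*√5 ≈ 4.4721*I)
(U*((1*6)*O(6)))*(-159) = ((2*I*√5)*((1*6)*(6/6)))*(-159) = ((2*I*√5)*(6*(6*(⅙))))*(-159) = ((2*I*√5)*(6*1))*(-159) = ((2*I*√5)*6)*(-159) = (12*I*√5)*(-159) = -1908*I*√5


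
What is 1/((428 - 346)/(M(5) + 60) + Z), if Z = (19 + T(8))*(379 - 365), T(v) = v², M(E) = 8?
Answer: 34/39549 ≈ 0.00085969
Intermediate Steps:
Z = 1162 (Z = (19 + 8²)*(379 - 365) = (19 + 64)*14 = 83*14 = 1162)
1/((428 - 346)/(M(5) + 60) + Z) = 1/((428 - 346)/(8 + 60) + 1162) = 1/(82/68 + 1162) = 1/(82*(1/68) + 1162) = 1/(41/34 + 1162) = 1/(39549/34) = 34/39549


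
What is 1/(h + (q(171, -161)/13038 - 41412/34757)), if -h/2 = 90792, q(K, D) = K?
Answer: -151053922/27429153367851 ≈ -5.5071e-6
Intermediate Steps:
h = -181584 (h = -2*90792 = -181584)
1/(h + (q(171, -161)/13038 - 41412/34757)) = 1/(-181584 + (171/13038 - 41412/34757)) = 1/(-181584 + (171*(1/13038) - 41412*1/34757)) = 1/(-181584 + (57/4346 - 41412/34757)) = 1/(-181584 - 177995403/151053922) = 1/(-27429153367851/151053922) = -151053922/27429153367851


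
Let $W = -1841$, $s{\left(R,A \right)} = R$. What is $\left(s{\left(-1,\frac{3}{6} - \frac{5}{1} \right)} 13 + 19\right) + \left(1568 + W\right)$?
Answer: $-267$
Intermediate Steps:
$\left(s{\left(-1,\frac{3}{6} - \frac{5}{1} \right)} 13 + 19\right) + \left(1568 + W\right) = \left(\left(-1\right) 13 + 19\right) + \left(1568 - 1841\right) = \left(-13 + 19\right) - 273 = 6 - 273 = -267$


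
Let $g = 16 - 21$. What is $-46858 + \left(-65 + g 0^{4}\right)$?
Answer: $-46923$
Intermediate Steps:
$g = -5$ ($g = 16 + \left(-27 + 6\right) = 16 - 21 = -5$)
$-46858 + \left(-65 + g 0^{4}\right) = -46858 - \left(65 + 5 \cdot 0^{4}\right) = -46858 - 65 = -46923$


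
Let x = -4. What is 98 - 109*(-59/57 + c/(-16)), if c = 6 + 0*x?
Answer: 114775/456 ≈ 251.70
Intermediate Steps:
c = 6 (c = 6 + 0*(-4) = 6 + 0 = 6)
98 - 109*(-59/57 + c/(-16)) = 98 - 109*(-59/57 + 6/(-16)) = 98 - 109*(-59*1/57 + 6*(-1/16)) = 98 - 109*(-59/57 - 3/8) = 98 - 109*(-643/456) = 98 + 70087/456 = 114775/456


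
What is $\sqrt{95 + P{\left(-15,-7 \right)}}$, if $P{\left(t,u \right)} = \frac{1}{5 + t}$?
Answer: $\frac{\sqrt{9490}}{10} \approx 9.7417$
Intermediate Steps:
$\sqrt{95 + P{\left(-15,-7 \right)}} = \sqrt{95 + \frac{1}{5 - 15}} = \sqrt{95 + \frac{1}{-10}} = \sqrt{95 - \frac{1}{10}} = \sqrt{\frac{949}{10}} = \frac{\sqrt{9490}}{10}$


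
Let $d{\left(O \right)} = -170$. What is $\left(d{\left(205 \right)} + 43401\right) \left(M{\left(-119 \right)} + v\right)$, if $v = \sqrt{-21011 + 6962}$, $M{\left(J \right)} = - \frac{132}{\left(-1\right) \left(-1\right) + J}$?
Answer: $\frac{2853246}{59} + 129693 i \sqrt{1561} \approx 48360.0 + 5.1241 \cdot 10^{6} i$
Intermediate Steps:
$M{\left(J \right)} = - \frac{132}{1 + J}$
$v = 3 i \sqrt{1561}$ ($v = \sqrt{-14049} = 3 i \sqrt{1561} \approx 118.53 i$)
$\left(d{\left(205 \right)} + 43401\right) \left(M{\left(-119 \right)} + v\right) = \left(-170 + 43401\right) \left(- \frac{132}{1 - 119} + 3 i \sqrt{1561}\right) = 43231 \left(- \frac{132}{-118} + 3 i \sqrt{1561}\right) = 43231 \left(\left(-132\right) \left(- \frac{1}{118}\right) + 3 i \sqrt{1561}\right) = 43231 \left(\frac{66}{59} + 3 i \sqrt{1561}\right) = \frac{2853246}{59} + 129693 i \sqrt{1561}$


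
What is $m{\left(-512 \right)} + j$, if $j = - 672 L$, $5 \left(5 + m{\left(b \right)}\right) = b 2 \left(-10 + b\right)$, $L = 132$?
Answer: $\frac{90983}{5} \approx 18197.0$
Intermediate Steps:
$m{\left(b \right)} = -5 + \frac{2 b \left(-10 + b\right)}{5}$ ($m{\left(b \right)} = -5 + \frac{b 2 \left(-10 + b\right)}{5} = -5 + \frac{2 b \left(-10 + b\right)}{5}$)
$j = -88704$ ($j = \left(-672\right) 132 = -88704$)
$m{\left(-512 \right)} + j = \left(-5 - -2048 + \frac{2 \left(-512\right)^{2}}{5}\right) - 88704 = \left(-5 + 2048 + \frac{2}{5} \cdot 262144\right) - 88704 = \left(-5 + 2048 + \frac{524288}{5}\right) - 88704 = \frac{534503}{5} - 88704 = \frac{90983}{5}$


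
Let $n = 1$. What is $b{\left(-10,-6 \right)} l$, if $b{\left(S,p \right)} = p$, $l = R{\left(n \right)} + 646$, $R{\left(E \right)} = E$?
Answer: $-3882$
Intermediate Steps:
$l = 647$ ($l = 1 + 646 = 647$)
$b{\left(-10,-6 \right)} l = \left(-6\right) 647 = -3882$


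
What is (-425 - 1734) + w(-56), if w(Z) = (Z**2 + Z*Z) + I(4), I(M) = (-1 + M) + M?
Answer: 4120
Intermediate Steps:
I(M) = -1 + 2*M
w(Z) = 7 + 2*Z**2 (w(Z) = (Z**2 + Z*Z) + (-1 + 2*4) = (Z**2 + Z**2) + (-1 + 8) = 2*Z**2 + 7 = 7 + 2*Z**2)
(-425 - 1734) + w(-56) = (-425 - 1734) + (7 + 2*(-56)**2) = -2159 + (7 + 2*3136) = -2159 + (7 + 6272) = -2159 + 6279 = 4120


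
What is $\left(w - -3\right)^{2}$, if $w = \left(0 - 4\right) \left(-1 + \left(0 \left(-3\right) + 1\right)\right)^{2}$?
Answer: $9$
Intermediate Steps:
$w = 0$ ($w = - 4 \left(-1 + \left(0 + 1\right)\right)^{2} = - 4 \left(-1 + 1\right)^{2} = - 4 \cdot 0^{2} = \left(-4\right) 0 = 0$)
$\left(w - -3\right)^{2} = \left(0 - -3\right)^{2} = \left(0 + \left(-21 + 24\right)\right)^{2} = \left(0 + 3\right)^{2} = 3^{2} = 9$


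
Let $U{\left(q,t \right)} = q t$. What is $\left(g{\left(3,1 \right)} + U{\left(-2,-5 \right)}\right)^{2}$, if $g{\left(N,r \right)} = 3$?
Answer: $169$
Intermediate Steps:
$\left(g{\left(3,1 \right)} + U{\left(-2,-5 \right)}\right)^{2} = \left(3 - -10\right)^{2} = \left(3 + 10\right)^{2} = 13^{2} = 169$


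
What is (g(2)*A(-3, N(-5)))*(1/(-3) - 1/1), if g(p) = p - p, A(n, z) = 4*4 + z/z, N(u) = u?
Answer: 0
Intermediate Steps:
A(n, z) = 17 (A(n, z) = 16 + 1 = 17)
g(p) = 0
(g(2)*A(-3, N(-5)))*(1/(-3) - 1/1) = (0*17)*(1/(-3) - 1/1) = 0*(1*(-⅓) - 1*1) = 0*(-⅓ - 1) = 0*(-4/3) = 0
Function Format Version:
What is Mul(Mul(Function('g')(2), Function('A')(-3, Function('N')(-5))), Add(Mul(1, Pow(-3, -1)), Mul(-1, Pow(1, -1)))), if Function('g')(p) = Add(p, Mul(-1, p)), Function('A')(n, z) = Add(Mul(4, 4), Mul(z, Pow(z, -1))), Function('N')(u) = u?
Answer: 0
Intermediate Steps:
Function('A')(n, z) = 17 (Function('A')(n, z) = Add(16, 1) = 17)
Function('g')(p) = 0
Mul(Mul(Function('g')(2), Function('A')(-3, Function('N')(-5))), Add(Mul(1, Pow(-3, -1)), Mul(-1, Pow(1, -1)))) = Mul(Mul(0, 17), Add(Mul(1, Pow(-3, -1)), Mul(-1, Pow(1, -1)))) = Mul(0, Add(Mul(1, Rational(-1, 3)), Mul(-1, 1))) = Mul(0, Add(Rational(-1, 3), -1)) = Mul(0, Rational(-4, 3)) = 0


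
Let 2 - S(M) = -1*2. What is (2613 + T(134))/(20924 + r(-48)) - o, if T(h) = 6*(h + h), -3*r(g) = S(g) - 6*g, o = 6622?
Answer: -413729897/62480 ≈ -6621.8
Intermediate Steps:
S(M) = 4 (S(M) = 2 - (-1)*2 = 2 - 1*(-2) = 2 + 2 = 4)
r(g) = -4/3 + 2*g (r(g) = -(4 - 6*g)/3 = -4/3 + 2*g)
T(h) = 12*h (T(h) = 6*(2*h) = 12*h)
(2613 + T(134))/(20924 + r(-48)) - o = (2613 + 12*134)/(20924 + (-4/3 + 2*(-48))) - 1*6622 = (2613 + 1608)/(20924 + (-4/3 - 96)) - 6622 = 4221/(20924 - 292/3) - 6622 = 4221/(62480/3) - 6622 = 4221*(3/62480) - 6622 = 12663/62480 - 6622 = -413729897/62480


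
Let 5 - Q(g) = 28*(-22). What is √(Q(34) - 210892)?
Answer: I*√210271 ≈ 458.55*I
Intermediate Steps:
Q(g) = 621 (Q(g) = 5 - 28*(-22) = 5 - 1*(-616) = 5 + 616 = 621)
√(Q(34) - 210892) = √(621 - 210892) = √(-210271) = I*√210271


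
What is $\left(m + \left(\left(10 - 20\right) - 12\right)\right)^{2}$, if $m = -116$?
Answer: $19044$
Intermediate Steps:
$\left(m + \left(\left(10 - 20\right) - 12\right)\right)^{2} = \left(-116 + \left(\left(10 - 20\right) - 12\right)\right)^{2} = \left(-116 + \left(-10 + \left(-15 + 3\right)\right)\right)^{2} = \left(-116 - 22\right)^{2} = \left(-138\right)^{2} = 19044$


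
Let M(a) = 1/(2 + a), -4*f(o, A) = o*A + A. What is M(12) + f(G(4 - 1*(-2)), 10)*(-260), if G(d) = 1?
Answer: 18201/14 ≈ 1300.1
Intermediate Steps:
f(o, A) = -A/4 - A*o/4 (f(o, A) = -(o*A + A)/4 = -(A*o + A)/4 = -(A + A*o)/4 = -A/4 - A*o/4)
M(12) + f(G(4 - 1*(-2)), 10)*(-260) = 1/(2 + 12) - ¼*10*(1 + 1)*(-260) = 1/14 - ¼*10*2*(-260) = 1/14 - 5*(-260) = 1/14 + 1300 = 18201/14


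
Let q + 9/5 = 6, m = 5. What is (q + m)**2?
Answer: 2116/25 ≈ 84.640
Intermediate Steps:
q = 21/5 (q = -9/5 + 6 = 21/5 ≈ 4.2000)
(q + m)**2 = (21/5 + 5)**2 = (46/5)**2 = 2116/25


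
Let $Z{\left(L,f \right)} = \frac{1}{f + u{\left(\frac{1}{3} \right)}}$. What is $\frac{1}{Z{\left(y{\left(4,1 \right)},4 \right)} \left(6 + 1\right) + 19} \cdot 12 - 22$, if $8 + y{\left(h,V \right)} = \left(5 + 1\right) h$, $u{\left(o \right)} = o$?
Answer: $- \frac{1435}{67} \approx -21.418$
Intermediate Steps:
$y{\left(h,V \right)} = -8 + 6 h$ ($y{\left(h,V \right)} = -8 + \left(5 + 1\right) h = -8 + 6 h$)
$Z{\left(L,f \right)} = \frac{1}{\frac{1}{3} + f}$ ($Z{\left(L,f \right)} = \frac{1}{f + \frac{1}{3}} = \frac{1}{\frac{1}{3} + f}$)
$\frac{1}{Z{\left(y{\left(4,1 \right)},4 \right)} \left(6 + 1\right) + 19} \cdot 12 - 22 = \frac{1}{\frac{3}{1 + 3 \cdot 4} \left(6 + 1\right) + 19} \cdot 12 - 22 = \frac{1}{\frac{3}{1 + 12} \cdot 7 + 19} \cdot 12 - 22 = \frac{1}{\frac{3}{13} \cdot 7 + 19} \cdot 12 - 22 = \frac{1}{\frac{21}{13} + 19} \cdot 12 - 22 = \frac{1}{\frac{268}{13}} \cdot 12 - 22 = \frac{13}{268} \cdot 12 - 22 = \frac{39}{67} - 22 = - \frac{1435}{67}$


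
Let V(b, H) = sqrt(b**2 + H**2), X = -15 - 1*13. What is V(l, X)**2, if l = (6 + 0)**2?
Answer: 2080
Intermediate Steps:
l = 36 (l = 6**2 = 36)
X = -28 (X = -15 - 13 = -28)
V(b, H) = sqrt(H**2 + b**2)
V(l, X)**2 = (sqrt((-28)**2 + 36**2))**2 = (sqrt(784 + 1296))**2 = (sqrt(2080))**2 = (4*sqrt(130))**2 = 2080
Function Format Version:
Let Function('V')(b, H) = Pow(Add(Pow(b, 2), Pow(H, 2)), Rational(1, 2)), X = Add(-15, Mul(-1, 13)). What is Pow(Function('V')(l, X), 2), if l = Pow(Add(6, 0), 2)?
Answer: 2080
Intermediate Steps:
l = 36 (l = Pow(6, 2) = 36)
X = -28 (X = Add(-15, -13) = -28)
Function('V')(b, H) = Pow(Add(Pow(H, 2), Pow(b, 2)), Rational(1, 2))
Pow(Function('V')(l, X), 2) = Pow(Pow(Add(Pow(-28, 2), Pow(36, 2)), Rational(1, 2)), 2) = Pow(Pow(Add(784, 1296), Rational(1, 2)), 2) = Pow(Pow(2080, Rational(1, 2)), 2) = Pow(Mul(4, Pow(130, Rational(1, 2))), 2) = 2080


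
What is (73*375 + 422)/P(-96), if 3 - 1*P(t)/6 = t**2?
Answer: -27797/55278 ≈ -0.50286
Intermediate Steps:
P(t) = 18 - 6*t**2
(73*375 + 422)/P(-96) = (73*375 + 422)/(18 - 6*(-96)**2) = (27375 + 422)/(18 - 6*9216) = 27797/(18 - 55296) = 27797/(-55278) = 27797*(-1/55278) = -27797/55278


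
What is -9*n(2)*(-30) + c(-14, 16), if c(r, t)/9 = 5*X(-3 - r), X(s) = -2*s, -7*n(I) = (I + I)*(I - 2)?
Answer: -990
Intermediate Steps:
n(I) = -2*I*(-2 + I)/7 (n(I) = -(I + I)*(I - 2)/7 = -2*I*(-2 + I)/7)
c(r, t) = 270 + 90*r (c(r, t) = 9*(5*(-2*(-3 - r))) = 9*(5*(6 + 2*r)) = 9*(30 + 10*r) = 270 + 90*r)
-9*n(2)*(-30) + c(-14, 16) = -18*2*(2 - 1*2)/7*(-30) + (270 + 90*(-14)) = -18*2*(2 - 2)/7*(-30) + (270 - 1260) = -18*2*0/7*(-30) - 990 = -9*0*(-30) - 990 = 0*(-30) - 990 = 0 - 990 = -990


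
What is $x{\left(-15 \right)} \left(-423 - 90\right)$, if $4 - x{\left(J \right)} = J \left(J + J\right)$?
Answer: $228798$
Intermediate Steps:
$x{\left(J \right)} = 4 - 2 J^{2}$ ($x{\left(J \right)} = 4 - J \left(J + J\right) = 4 - J 2 J = 4 - 2 J^{2}$)
$x{\left(-15 \right)} \left(-423 - 90\right) = \left(4 - 2 \left(-15\right)^{2}\right) \left(-423 - 90\right) = \left(4 - 450\right) \left(-513\right) = \left(-446\right) \left(-513\right) = 228798$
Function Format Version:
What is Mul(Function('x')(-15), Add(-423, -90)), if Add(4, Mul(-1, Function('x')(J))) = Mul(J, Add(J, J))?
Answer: 228798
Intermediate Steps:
Function('x')(J) = Add(4, Mul(-2, Pow(J, 2))) (Function('x')(J) = Add(4, Mul(-1, Mul(J, Add(J, J)))) = Add(4, Mul(-1, Mul(J, Mul(2, J)))) = Add(4, Mul(-1, Mul(2, Pow(J, 2)))) = Add(4, Mul(-2, Pow(J, 2))))
Mul(Function('x')(-15), Add(-423, -90)) = Mul(Add(4, Mul(-2, Pow(-15, 2))), Add(-423, -90)) = Mul(Add(4, Mul(-2, 225)), -513) = Mul(Add(4, -450), -513) = Mul(-446, -513) = 228798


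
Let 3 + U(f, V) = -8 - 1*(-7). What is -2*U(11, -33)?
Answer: 8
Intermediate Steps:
U(f, V) = -4 (U(f, V) = -3 + (-8 - 1*(-7)) = -3 + (-8 + 7) = -3 - 1 = -4)
-2*U(11, -33) = -2*(-4) = 8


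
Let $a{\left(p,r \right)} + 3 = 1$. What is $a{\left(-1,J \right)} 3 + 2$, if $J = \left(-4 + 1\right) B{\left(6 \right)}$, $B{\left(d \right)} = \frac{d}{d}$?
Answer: $-4$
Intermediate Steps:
$B{\left(d \right)} = 1$
$J = -3$ ($J = \left(-4 + 1\right) 1 = \left(-3\right) 1 = -3$)
$a{\left(p,r \right)} = -2$ ($a{\left(p,r \right)} = -3 + 1 = -2$)
$a{\left(-1,J \right)} 3 + 2 = \left(-2\right) 3 + 2 = -6 + 2 = -4$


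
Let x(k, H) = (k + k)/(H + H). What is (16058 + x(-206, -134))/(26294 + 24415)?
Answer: 358663/1132501 ≈ 0.31670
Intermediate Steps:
x(k, H) = k/H (x(k, H) = (2*k)/((2*H)) = (2*k)*(1/(2*H)) = k/H)
(16058 + x(-206, -134))/(26294 + 24415) = (16058 - 206/(-134))/(26294 + 24415) = (16058 - 206*(-1/134))/50709 = (16058 + 103/67)*(1/50709) = (1075989/67)*(1/50709) = 358663/1132501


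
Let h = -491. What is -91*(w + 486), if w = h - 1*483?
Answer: 44408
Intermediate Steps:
w = -974 (w = -491 - 1*483 = -491 - 483 = -974)
-91*(w + 486) = -91*(-974 + 486) = -91*(-488) = 44408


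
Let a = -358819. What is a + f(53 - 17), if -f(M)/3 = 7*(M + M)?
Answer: -360331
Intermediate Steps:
f(M) = -42*M (f(M) = -21*(M + M) = -21*2*M = -42*M)
a + f(53 - 17) = -358819 - 42*(53 - 17) = -358819 - 42*36 = -358819 - 1512 = -360331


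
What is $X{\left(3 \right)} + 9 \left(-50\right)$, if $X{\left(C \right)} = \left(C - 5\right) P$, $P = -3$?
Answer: $-444$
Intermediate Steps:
$X{\left(C \right)} = 15 - 3 C$ ($X{\left(C \right)} = \left(C - 5\right) \left(-3\right) = \left(-5 + C\right) \left(-3\right) = 15 - 3 C$)
$X{\left(3 \right)} + 9 \left(-50\right) = \left(15 - 9\right) + 9 \left(-50\right) = \left(15 - 9\right) - 450 = 6 - 450 = -444$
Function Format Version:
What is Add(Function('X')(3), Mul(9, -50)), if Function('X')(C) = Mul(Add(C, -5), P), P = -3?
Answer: -444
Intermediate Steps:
Function('X')(C) = Add(15, Mul(-3, C)) (Function('X')(C) = Mul(Add(C, -5), -3) = Mul(Add(-5, C), -3) = Add(15, Mul(-3, C)))
Add(Function('X')(3), Mul(9, -50)) = Add(Add(15, Mul(-3, 3)), Mul(9, -50)) = Add(Add(15, -9), -450) = Add(6, -450) = -444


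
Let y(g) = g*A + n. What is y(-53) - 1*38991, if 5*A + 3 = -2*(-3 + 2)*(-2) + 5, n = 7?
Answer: -194814/5 ≈ -38963.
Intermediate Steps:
A = -⅖ (A = -⅗ + (-2*(-3 + 2)*(-2) + 5)/5 = -⅗ + (-(-2)*(-2) + 5)/5 = -⅗ + (-2*2 + 5)/5 = -⅗ + (-4 + 5)/5 = -⅗ + (⅕)*1 = -⅗ + ⅕ = -⅖ ≈ -0.40000)
y(g) = 7 - 2*g/5 (y(g) = g*(-⅖) + 7 = -2*g/5 + 7 = 7 - 2*g/5)
y(-53) - 1*38991 = (7 - ⅖*(-53)) - 1*38991 = (7 + 106/5) - 38991 = 141/5 - 38991 = -194814/5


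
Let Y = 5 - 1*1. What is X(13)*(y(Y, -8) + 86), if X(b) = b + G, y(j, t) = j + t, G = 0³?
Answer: 1066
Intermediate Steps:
G = 0
Y = 4 (Y = 5 - 1 = 4)
X(b) = b (X(b) = b + 0 = b)
X(13)*(y(Y, -8) + 86) = 13*((4 - 8) + 86) = 13*(-4 + 86) = 13*82 = 1066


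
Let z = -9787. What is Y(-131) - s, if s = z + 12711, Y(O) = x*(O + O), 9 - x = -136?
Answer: -40914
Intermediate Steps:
x = 145 (x = 9 - 1*(-136) = 9 + 136 = 145)
Y(O) = 290*O (Y(O) = 145*(O + O) = 145*(2*O) = 290*O)
s = 2924 (s = -9787 + 12711 = 2924)
Y(-131) - s = 290*(-131) - 1*2924 = -37990 - 2924 = -40914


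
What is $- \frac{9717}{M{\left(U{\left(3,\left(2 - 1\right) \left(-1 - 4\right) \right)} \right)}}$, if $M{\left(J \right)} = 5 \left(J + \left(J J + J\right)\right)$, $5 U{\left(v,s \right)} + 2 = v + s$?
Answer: $\frac{16195}{8} \approx 2024.4$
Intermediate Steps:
$U{\left(v,s \right)} = - \frac{2}{5} + \frac{s}{5} + \frac{v}{5}$ ($U{\left(v,s \right)} = - \frac{2}{5} + \frac{v + s}{5} = - \frac{2}{5} + \frac{s + v}{5} = - \frac{2}{5} + \left(\frac{s}{5} + \frac{v}{5}\right) = - \frac{2}{5} + \frac{s}{5} + \frac{v}{5}$)
$M{\left(J \right)} = 5 J^{2} + 10 J$ ($M{\left(J \right)} = 5 \left(J + \left(J^{2} + J\right)\right) = 5 \left(J + \left(J + J^{2}\right)\right) = 5 \left(J^{2} + 2 J\right) = 5 J^{2} + 10 J$)
$- \frac{9717}{M{\left(U{\left(3,\left(2 - 1\right) \left(-1 - 4\right) \right)} \right)}} = - \frac{9717}{5 \left(- \frac{2}{5} + \frac{\left(2 - 1\right) \left(-1 - 4\right)}{5} + \frac{1}{5} \cdot 3\right) \left(2 + \left(- \frac{2}{5} + \frac{\left(2 - 1\right) \left(-1 - 4\right)}{5} + \frac{1}{5} \cdot 3\right)\right)} = - \frac{9717}{5 \left(- \frac{2}{5} + \frac{1 \left(-5\right)}{5} + \frac{3}{5}\right) \left(2 + \left(- \frac{2}{5} + \frac{1 \left(-5\right)}{5} + \frac{3}{5}\right)\right)} = - \frac{9717}{5 \left(- \frac{2}{5} + \frac{1}{5} \left(-5\right) + \frac{3}{5}\right) \left(2 + \left(- \frac{2}{5} + \frac{1}{5} \left(-5\right) + \frac{3}{5}\right)\right)} = - \frac{9717}{5 \left(- \frac{2}{5} - 1 + \frac{3}{5}\right) \left(2 - \frac{4}{5}\right)} = - \frac{9717}{5 \left(- \frac{4}{5}\right) \left(2 - \frac{4}{5}\right)} = - \frac{9717}{5 \left(- \frac{4}{5}\right) \frac{6}{5}} = - \frac{9717}{- \frac{24}{5}} = \left(-9717\right) \left(- \frac{5}{24}\right) = \frac{16195}{8}$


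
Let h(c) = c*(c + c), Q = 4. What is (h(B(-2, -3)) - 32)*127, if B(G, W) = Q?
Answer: 0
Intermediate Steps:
B(G, W) = 4
h(c) = 2*c² (h(c) = c*(2*c) = 2*c²)
(h(B(-2, -3)) - 32)*127 = (2*4² - 32)*127 = (2*16 - 32)*127 = (32 - 32)*127 = 0*127 = 0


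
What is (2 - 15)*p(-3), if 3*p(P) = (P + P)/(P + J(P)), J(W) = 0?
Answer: -26/3 ≈ -8.6667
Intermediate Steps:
p(P) = ⅔ (p(P) = ((P + P)/(P + 0))/3 = ((2*P)/P)/3 = (⅓)*2 = ⅔)
(2 - 15)*p(-3) = (2 - 15)*(⅔) = -13*⅔ = -26/3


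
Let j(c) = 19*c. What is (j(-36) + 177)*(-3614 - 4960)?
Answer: 4347018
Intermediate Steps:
(j(-36) + 177)*(-3614 - 4960) = (19*(-36) + 177)*(-3614 - 4960) = (-684 + 177)*(-8574) = -507*(-8574) = 4347018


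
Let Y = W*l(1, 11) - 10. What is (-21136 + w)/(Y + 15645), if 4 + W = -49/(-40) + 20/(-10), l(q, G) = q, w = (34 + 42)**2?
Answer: -204800/208403 ≈ -0.98271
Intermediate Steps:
w = 5776 (w = 76**2 = 5776)
W = -191/40 (W = -4 + (-49/(-40) + 20/(-10)) = -4 + (-49*(-1/40) + 20*(-1/10)) = -4 + (49/40 - 2) = -4 - 31/40 = -191/40 ≈ -4.7750)
Y = -591/40 (Y = -191/40*1 - 10 = -191/40 - 10 = -591/40 ≈ -14.775)
(-21136 + w)/(Y + 15645) = (-21136 + 5776)/(-591/40 + 15645) = -15360/625209/40 = -15360*40/625209 = -204800/208403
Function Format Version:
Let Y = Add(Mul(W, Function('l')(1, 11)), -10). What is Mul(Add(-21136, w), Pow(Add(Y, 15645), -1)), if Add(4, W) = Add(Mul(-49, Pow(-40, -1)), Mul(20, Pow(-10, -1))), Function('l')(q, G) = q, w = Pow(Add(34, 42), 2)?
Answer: Rational(-204800, 208403) ≈ -0.98271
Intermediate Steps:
w = 5776 (w = Pow(76, 2) = 5776)
W = Rational(-191, 40) (W = Add(-4, Add(Mul(-49, Pow(-40, -1)), Mul(20, Pow(-10, -1)))) = Add(-4, Add(Mul(-49, Rational(-1, 40)), Mul(20, Rational(-1, 10)))) = Add(-4, Add(Rational(49, 40), -2)) = Add(-4, Rational(-31, 40)) = Rational(-191, 40) ≈ -4.7750)
Y = Rational(-591, 40) (Y = Add(Mul(Rational(-191, 40), 1), -10) = Add(Rational(-191, 40), -10) = Rational(-591, 40) ≈ -14.775)
Mul(Add(-21136, w), Pow(Add(Y, 15645), -1)) = Mul(Add(-21136, 5776), Pow(Add(Rational(-591, 40), 15645), -1)) = Mul(-15360, Pow(Rational(625209, 40), -1)) = Mul(-15360, Rational(40, 625209)) = Rational(-204800, 208403)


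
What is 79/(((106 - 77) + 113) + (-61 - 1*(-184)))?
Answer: 79/265 ≈ 0.29811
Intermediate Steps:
79/(((106 - 77) + 113) + (-61 - 1*(-184))) = 79/((29 + 113) + (-61 + 184)) = 79/(142 + 123) = 79/265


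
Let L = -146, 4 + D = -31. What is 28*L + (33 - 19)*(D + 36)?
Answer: -4074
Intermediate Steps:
D = -35 (D = -4 - 31 = -35)
28*L + (33 - 19)*(D + 36) = 28*(-146) + (33 - 19)*(-35 + 36) = -4088 + 14*1 = -4088 + 14 = -4074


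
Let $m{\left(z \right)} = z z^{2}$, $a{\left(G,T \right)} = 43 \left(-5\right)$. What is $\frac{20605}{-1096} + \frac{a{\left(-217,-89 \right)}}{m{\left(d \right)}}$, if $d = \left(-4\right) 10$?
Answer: $- \frac{32962109}{1753600} \approx -18.797$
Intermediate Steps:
$a{\left(G,T \right)} = -215$
$d = -40$
$m{\left(z \right)} = z^{3}$
$\frac{20605}{-1096} + \frac{a{\left(-217,-89 \right)}}{m{\left(d \right)}} = \frac{20605}{-1096} - \frac{215}{\left(-40\right)^{3}} = 20605 \left(- \frac{1}{1096}\right) - \frac{215}{-64000} = - \frac{20605}{1096} - - \frac{43}{12800} = - \frac{20605}{1096} + \frac{43}{12800} = - \frac{32962109}{1753600}$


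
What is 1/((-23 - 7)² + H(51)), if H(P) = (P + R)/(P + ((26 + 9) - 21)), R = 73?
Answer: 65/58624 ≈ 0.0011088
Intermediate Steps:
H(P) = (73 + P)/(14 + P) (H(P) = (P + 73)/(P + ((26 + 9) - 21)) = (73 + P)/(P + (35 - 21)) = (73 + P)/(P + 14) = (73 + P)/(14 + P))
1/((-23 - 7)² + H(51)) = 1/((-23 - 7)² + (73 + 51)/(14 + 51)) = 1/((-30)² + 124/65) = 1/(900 + (1/65)*124) = 1/(900 + 124/65) = 1/(58624/65) = 65/58624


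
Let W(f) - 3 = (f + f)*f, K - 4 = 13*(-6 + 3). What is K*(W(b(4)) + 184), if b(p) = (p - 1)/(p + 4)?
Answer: -209755/32 ≈ -6554.8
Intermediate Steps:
b(p) = (-1 + p)/(4 + p)
K = -35 (K = 4 + 13*(-6 + 3) = 4 + 13*(-3) = 4 - 39 = -35)
W(f) = 3 + 2*f² (W(f) = 3 + (f + f)*f = 3 + (2*f)*f = 3 + 2*f²)
K*(W(b(4)) + 184) = -35*((3 + 2*((-1 + 4)/(4 + 4))²) + 184) = -35*((3 + 2*(3/8)²) + 184) = -35*((3 + 2*(9/64)) + 184) = -35*((3 + 9/32) + 184) = -35*(105/32 + 184) = -35*5993/32 = -209755/32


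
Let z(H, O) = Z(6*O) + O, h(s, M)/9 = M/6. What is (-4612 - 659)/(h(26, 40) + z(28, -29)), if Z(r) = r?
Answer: 5271/143 ≈ 36.860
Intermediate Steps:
h(s, M) = 3*M/2 (h(s, M) = 9*(M/6) = 3*M/2)
z(H, O) = 7*O (z(H, O) = 6*O + O = 7*O)
(-4612 - 659)/(h(26, 40) + z(28, -29)) = (-4612 - 659)/((3/2)*40 + 7*(-29)) = -5271/(60 - 203) = -5271/(-143) = -5271*(-1/143) = 5271/143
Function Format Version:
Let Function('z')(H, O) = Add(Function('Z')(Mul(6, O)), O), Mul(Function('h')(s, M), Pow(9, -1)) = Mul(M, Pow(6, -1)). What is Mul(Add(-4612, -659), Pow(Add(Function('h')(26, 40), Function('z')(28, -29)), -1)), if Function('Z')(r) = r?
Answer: Rational(5271, 143) ≈ 36.860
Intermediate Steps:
Function('h')(s, M) = Mul(Rational(3, 2), M) (Function('h')(s, M) = Mul(9, Mul(M, Pow(6, -1))) = Mul(9, Mul(M, Rational(1, 6))) = Mul(9, Mul(Rational(1, 6), M)) = Mul(Rational(3, 2), M))
Function('z')(H, O) = Mul(7, O) (Function('z')(H, O) = Add(Mul(6, O), O) = Mul(7, O))
Mul(Add(-4612, -659), Pow(Add(Function('h')(26, 40), Function('z')(28, -29)), -1)) = Mul(Add(-4612, -659), Pow(Add(Mul(Rational(3, 2), 40), Mul(7, -29)), -1)) = Mul(-5271, Pow(Add(60, -203), -1)) = Mul(-5271, Pow(-143, -1)) = Mul(-5271, Rational(-1, 143)) = Rational(5271, 143)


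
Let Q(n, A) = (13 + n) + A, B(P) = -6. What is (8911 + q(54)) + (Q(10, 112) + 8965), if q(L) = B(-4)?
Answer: 18005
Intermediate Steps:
q(L) = -6
Q(n, A) = 13 + A + n
(8911 + q(54)) + (Q(10, 112) + 8965) = (8911 - 6) + ((13 + 112 + 10) + 8965) = 8905 + (135 + 8965) = 8905 + 9100 = 18005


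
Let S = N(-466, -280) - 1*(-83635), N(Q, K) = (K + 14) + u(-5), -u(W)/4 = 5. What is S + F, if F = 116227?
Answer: 199576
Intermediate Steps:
u(W) = -20 (u(W) = -4*5 = -20)
N(Q, K) = -6 + K (N(Q, K) = (K + 14) - 20 = (14 + K) - 20 = -6 + K)
S = 83349 (S = (-6 - 280) - 1*(-83635) = -286 + 83635 = 83349)
S + F = 83349 + 116227 = 199576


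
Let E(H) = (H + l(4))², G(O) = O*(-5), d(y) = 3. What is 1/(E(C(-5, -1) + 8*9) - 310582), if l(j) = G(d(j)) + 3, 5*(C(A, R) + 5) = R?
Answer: -25/7689474 ≈ -3.2512e-6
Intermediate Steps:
C(A, R) = -5 + R/5
G(O) = -5*O
l(j) = -12 (l(j) = -5*3 + 3 = -15 + 3 = -12)
E(H) = (-12 + H)² (E(H) = (H - 12)² = (-12 + H)²)
1/(E(C(-5, -1) + 8*9) - 310582) = 1/((-12 + ((-5 + (⅕)*(-1)) + 8*9))² - 310582) = 1/((-12 + ((-5 - ⅕) + 72))² - 310582) = 1/((-12 + (-26/5 + 72))² - 310582) = 1/((-12 + 334/5)² - 310582) = 1/((274/5)² - 310582) = 1/(75076/25 - 310582) = 1/(-7689474/25) = -25/7689474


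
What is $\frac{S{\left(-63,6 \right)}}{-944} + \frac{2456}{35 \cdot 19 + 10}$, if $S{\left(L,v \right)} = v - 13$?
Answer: $\frac{2323189}{637200} \approx 3.6459$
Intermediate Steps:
$S{\left(L,v \right)} = -13 + v$
$\frac{S{\left(-63,6 \right)}}{-944} + \frac{2456}{35 \cdot 19 + 10} = \frac{-13 + 6}{-944} + \frac{2456}{35 \cdot 19 + 10} = \left(-7\right) \left(- \frac{1}{944}\right) + \frac{2456}{665 + 10} = \frac{7}{944} + \frac{2456}{675} = \frac{2323189}{637200}$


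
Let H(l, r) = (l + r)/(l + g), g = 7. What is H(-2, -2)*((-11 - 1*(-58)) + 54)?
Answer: -404/5 ≈ -80.800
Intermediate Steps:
H(l, r) = (l + r)/(7 + l) (H(l, r) = (l + r)/(l + 7) = (l + r)/(7 + l))
H(-2, -2)*((-11 - 1*(-58)) + 54) = ((-2 - 2)/(7 - 2))*((-11 - 1*(-58)) + 54) = (-4/5)*((-11 + 58) + 54) = ((⅕)*(-4))*(47 + 54) = -⅘*101 = -404/5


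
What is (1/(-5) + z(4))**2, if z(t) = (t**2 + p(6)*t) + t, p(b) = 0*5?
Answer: 9801/25 ≈ 392.04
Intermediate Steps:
p(b) = 0
z(t) = t + t**2 (z(t) = (t**2 + 0*t) + t = (t**2 + 0) + t = t**2 + t = t + t**2)
(1/(-5) + z(4))**2 = (1/(-5) + 4*(1 + 4))**2 = (1*(-1/5) + 4*5)**2 = (-1/5 + 20)**2 = (99/5)**2 = 9801/25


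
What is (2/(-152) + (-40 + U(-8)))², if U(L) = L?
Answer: 13315201/5776 ≈ 2305.3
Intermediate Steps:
(2/(-152) + (-40 + U(-8)))² = (2/(-152) + (-40 - 8))² = (2*(-1/152) - 48)² = (-1/76 - 48)² = (-3649/76)² = 13315201/5776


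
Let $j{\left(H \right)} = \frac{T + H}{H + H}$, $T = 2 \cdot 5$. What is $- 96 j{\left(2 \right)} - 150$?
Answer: $-438$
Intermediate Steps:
$T = 10$
$j{\left(H \right)} = \frac{10 + H}{2 H}$ ($j{\left(H \right)} = \frac{10 + H}{H + H} = \frac{10 + H}{2 H}$)
$- 96 j{\left(2 \right)} - 150 = - 96 \frac{10 + 2}{2 \cdot 2} - 150 = - 96 \cdot \frac{1}{2} \cdot \frac{1}{2} \cdot 12 - 150 = \left(-96\right) 3 - 150 = -288 - 150 = -438$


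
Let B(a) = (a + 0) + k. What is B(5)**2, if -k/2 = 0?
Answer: 25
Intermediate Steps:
k = 0 (k = -2*0 = 0)
B(a) = a (B(a) = (a + 0) + 0 = a + 0 = a)
B(5)**2 = 5**2 = 25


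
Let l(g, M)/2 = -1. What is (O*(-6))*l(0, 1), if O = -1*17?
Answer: -204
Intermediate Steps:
l(g, M) = -2 (l(g, M) = 2*(-1) = -2)
O = -17
(O*(-6))*l(0, 1) = -17*(-6)*(-2) = 102*(-2) = -204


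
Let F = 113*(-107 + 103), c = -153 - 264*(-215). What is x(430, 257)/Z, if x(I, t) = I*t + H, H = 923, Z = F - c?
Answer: -111433/57059 ≈ -1.9529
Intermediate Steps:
c = 56607 (c = -153 + 56760 = 56607)
F = -452 (F = 113*(-4) = -452)
Z = -57059 (Z = -452 - 1*56607 = -452 - 56607 = -57059)
x(I, t) = 923 + I*t (x(I, t) = I*t + 923 = 923 + I*t)
x(430, 257)/Z = (923 + 430*257)/(-57059) = (923 + 110510)*(-1/57059) = 111433*(-1/57059) = -111433/57059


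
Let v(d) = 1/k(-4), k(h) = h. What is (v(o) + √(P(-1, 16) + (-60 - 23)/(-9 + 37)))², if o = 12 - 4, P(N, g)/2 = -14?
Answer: (7 - 34*I*√21)²/784 ≈ -30.902 - 2.7823*I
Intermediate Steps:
P(N, g) = -28 (P(N, g) = 2*(-14) = -28)
o = 8
v(d) = -¼ (v(d) = 1/(-4) = -¼)
(v(o) + √(P(-1, 16) + (-60 - 23)/(-9 + 37)))² = (-¼ + √(-28 + (-60 - 23)/(-9 + 37)))² = (-¼ + √(-28 - 83/28))² = (-¼ + √(-867/28))² = (-¼ + 17*I*√21/14)²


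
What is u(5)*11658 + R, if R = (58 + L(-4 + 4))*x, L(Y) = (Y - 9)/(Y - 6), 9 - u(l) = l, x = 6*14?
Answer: 51630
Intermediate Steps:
x = 84
u(l) = 9 - l
L(Y) = (-9 + Y)/(-6 + Y)
R = 4998 (R = (58 + (-9 + (-4 + 4))/(-6 + (-4 + 4)))*84 = (58 + (-9 + 0)/(-6 + 0))*84 = (58 - 9/(-6))*84 = (58 - ⅙*(-9))*84 = (58 + 3/2)*84 = (119/2)*84 = 4998)
u(5)*11658 + R = (9 - 1*5)*11658 + 4998 = (9 - 5)*11658 + 4998 = 4*11658 + 4998 = 46632 + 4998 = 51630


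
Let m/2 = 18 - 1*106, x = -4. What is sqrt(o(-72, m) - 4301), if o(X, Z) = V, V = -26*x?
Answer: I*sqrt(4197) ≈ 64.784*I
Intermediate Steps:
m = -176 (m = 2*(18 - 1*106) = 2*(18 - 106) = 2*(-88) = -176)
V = 104 (V = -26*(-4) = 104)
o(X, Z) = 104
sqrt(o(-72, m) - 4301) = sqrt(104 - 4301) = sqrt(-4197) = I*sqrt(4197)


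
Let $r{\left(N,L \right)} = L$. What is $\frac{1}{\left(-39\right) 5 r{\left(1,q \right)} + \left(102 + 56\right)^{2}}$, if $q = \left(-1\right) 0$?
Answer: $\frac{1}{24964} \approx 4.0058 \cdot 10^{-5}$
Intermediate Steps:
$q = 0$
$\frac{1}{\left(-39\right) 5 r{\left(1,q \right)} + \left(102 + 56\right)^{2}} = \frac{1}{\left(-39\right) 5 \cdot 0 + \left(102 + 56\right)^{2}} = \frac{1}{\left(-195\right) 0 + 158^{2}} = \frac{1}{0 + 24964} = \frac{1}{24964}$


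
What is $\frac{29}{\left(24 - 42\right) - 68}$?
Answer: $- \frac{29}{86} \approx -0.33721$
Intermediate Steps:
$\frac{29}{\left(24 - 42\right) - 68} = \frac{29}{-18 - 68} = \frac{29}{-86} = 29 \left(- \frac{1}{86}\right) = - \frac{29}{86}$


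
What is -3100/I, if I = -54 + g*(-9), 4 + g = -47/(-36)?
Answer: 12400/119 ≈ 104.20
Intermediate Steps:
g = -97/36 (g = -4 - 47/(-36) = -4 - 47*(-1/36) = -4 + 47/36 = -97/36 ≈ -2.6944)
I = -119/4 (I = -54 - 97/36*(-9) = -54 + 97/4 = -119/4 ≈ -29.750)
-3100/I = -3100/(-119/4) = -3100*(-4/119) = 12400/119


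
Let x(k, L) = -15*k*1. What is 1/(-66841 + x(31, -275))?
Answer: -1/67306 ≈ -1.4858e-5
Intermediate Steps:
x(k, L) = -15*k (x(k, L) = -15*k*1 = -15*k)
1/(-66841 + x(31, -275)) = 1/(-66841 - 15*31) = 1/(-66841 - 465) = 1/(-67306) = -1/67306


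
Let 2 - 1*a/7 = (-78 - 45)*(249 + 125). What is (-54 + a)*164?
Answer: 52803736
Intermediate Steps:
a = 322028 (a = 14 - 7*(-78 - 45)*(249 + 125) = 14 - (-861)*374 = 14 - 7*(-46002) = 14 + 322014 = 322028)
(-54 + a)*164 = (-54 + 322028)*164 = 321974*164 = 52803736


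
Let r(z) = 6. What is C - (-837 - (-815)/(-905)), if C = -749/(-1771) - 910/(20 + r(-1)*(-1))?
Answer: 35412802/45793 ≈ 773.32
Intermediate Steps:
C = -16338/253 (C = -749/(-1771) - 910/(20 + 6*(-1)) = -749*(-1/1771) - 910/(20 - 6) = 107/253 - 910/14 = 107/253 - 910*1/14 = 107/253 - 65 = -16338/253 ≈ -64.577)
C - (-837 - (-815)/(-905)) = -16338/253 - (-837 - (-815)/(-905)) = -16338/253 - (-837 - (-815)*(-1)/905) = -16338/253 - (-837 - 1*163/181) = -16338/253 - (-837 - 163/181) = -16338/253 - 1*(-151660/181) = -16338/253 + 151660/181 = 35412802/45793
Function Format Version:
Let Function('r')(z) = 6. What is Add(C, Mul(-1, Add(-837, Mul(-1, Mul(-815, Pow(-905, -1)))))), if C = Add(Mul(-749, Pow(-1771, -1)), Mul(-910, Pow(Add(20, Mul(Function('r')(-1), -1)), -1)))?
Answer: Rational(35412802, 45793) ≈ 773.32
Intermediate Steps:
C = Rational(-16338, 253) (C = Add(Mul(-749, Pow(-1771, -1)), Mul(-910, Pow(Add(20, Mul(6, -1)), -1))) = Add(Mul(-749, Rational(-1, 1771)), Mul(-910, Pow(Add(20, -6), -1))) = Add(Rational(107, 253), Mul(-910, Pow(14, -1))) = Add(Rational(107, 253), Mul(-910, Rational(1, 14))) = Add(Rational(107, 253), -65) = Rational(-16338, 253) ≈ -64.577)
Add(C, Mul(-1, Add(-837, Mul(-1, Mul(-815, Pow(-905, -1)))))) = Add(Rational(-16338, 253), Mul(-1, Add(-837, Mul(-1, Mul(-815, Pow(-905, -1)))))) = Add(Rational(-16338, 253), Mul(-1, Add(-837, Mul(-1, Mul(-815, Rational(-1, 905)))))) = Add(Rational(-16338, 253), Mul(-1, Add(-837, Mul(-1, Rational(163, 181))))) = Add(Rational(-16338, 253), Mul(-1, Add(-837, Rational(-163, 181)))) = Add(Rational(-16338, 253), Mul(-1, Rational(-151660, 181))) = Add(Rational(-16338, 253), Rational(151660, 181)) = Rational(35412802, 45793)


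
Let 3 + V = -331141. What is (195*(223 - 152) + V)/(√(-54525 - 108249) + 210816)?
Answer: -3716205888/2469086035 + 317299*I*√18086/14814516210 ≈ -1.5051 + 0.0028804*I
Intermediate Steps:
V = -331144 (V = -3 - 331141 = -331144)
(195*(223 - 152) + V)/(√(-54525 - 108249) + 210816) = (195*(223 - 152) - 331144)/(√(-54525 - 108249) + 210816) = (195*71 - 331144)/(√(-162774) + 210816) = (13845 - 331144)/(3*I*√18086 + 210816) = -317299/(210816 + 3*I*√18086)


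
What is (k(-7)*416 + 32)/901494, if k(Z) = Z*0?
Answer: 16/450747 ≈ 3.5497e-5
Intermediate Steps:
k(Z) = 0
(k(-7)*416 + 32)/901494 = (0*416 + 32)/901494 = (0 + 32)*(1/901494) = 32*(1/901494) = 16/450747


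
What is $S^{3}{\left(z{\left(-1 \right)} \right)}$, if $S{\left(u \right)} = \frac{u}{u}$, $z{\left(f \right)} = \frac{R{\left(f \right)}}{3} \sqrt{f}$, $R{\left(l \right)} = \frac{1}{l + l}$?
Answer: $1$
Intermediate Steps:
$R{\left(l \right)} = \frac{1}{2 l}$
$z{\left(f \right)} = \frac{1}{6 \sqrt{f}}$ ($z{\left(f \right)} = \frac{\frac{1}{2} \frac{1}{f}}{3} \sqrt{f} = \frac{1}{2 f} \frac{1}{3} \sqrt{f} = \frac{1}{6 f} \sqrt{f} = \frac{1}{6 \sqrt{f}}$)
$S{\left(u \right)} = 1$
$S^{3}{\left(z{\left(-1 \right)} \right)} = 1^{3} = 1$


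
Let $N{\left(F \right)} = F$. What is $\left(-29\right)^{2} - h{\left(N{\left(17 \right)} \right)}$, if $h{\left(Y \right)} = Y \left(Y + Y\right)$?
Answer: $263$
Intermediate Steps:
$h{\left(Y \right)} = 2 Y^{2}$ ($h{\left(Y \right)} = Y 2 Y = 2 Y^{2}$)
$\left(-29\right)^{2} - h{\left(N{\left(17 \right)} \right)} = \left(-29\right)^{2} - 2 \cdot 17^{2} = 841 - 2 \cdot 289 = 841 - 578 = 263$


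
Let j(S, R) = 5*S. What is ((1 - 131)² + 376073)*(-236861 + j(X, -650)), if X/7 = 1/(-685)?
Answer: -12751959702972/137 ≈ -9.3080e+10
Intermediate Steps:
X = -7/685 (X = 7/(-685) = 7*(-1/685) = -7/685 ≈ -0.010219)
((1 - 131)² + 376073)*(-236861 + j(X, -650)) = ((1 - 131)² + 376073)*(-236861 + 5*(-7/685)) = ((-130)² + 376073)*(-236861 - 7/137) = (16900 + 376073)*(-32449964/137) = 392973*(-32449964/137) = -12751959702972/137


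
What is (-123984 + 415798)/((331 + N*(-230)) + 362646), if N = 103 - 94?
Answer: 291814/360907 ≈ 0.80856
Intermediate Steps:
N = 9
(-123984 + 415798)/((331 + N*(-230)) + 362646) = (-123984 + 415798)/((331 + 9*(-230)) + 362646) = 291814/((331 - 2070) + 362646) = 291814/(-1739 + 362646) = 291814/360907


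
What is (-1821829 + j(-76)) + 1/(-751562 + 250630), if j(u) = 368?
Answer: -912428101653/500932 ≈ -1.8215e+6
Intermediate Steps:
(-1821829 + j(-76)) + 1/(-751562 + 250630) = (-1821829 + 368) + 1/(-751562 + 250630) = -1821461 + 1/(-500932) = -1821461 - 1/500932 = -912428101653/500932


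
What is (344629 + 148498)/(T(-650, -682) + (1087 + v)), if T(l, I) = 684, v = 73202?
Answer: 493127/74973 ≈ 6.5774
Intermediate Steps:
(344629 + 148498)/(T(-650, -682) + (1087 + v)) = (344629 + 148498)/(684 + (1087 + 73202)) = 493127/(684 + 74289) = 493127/74973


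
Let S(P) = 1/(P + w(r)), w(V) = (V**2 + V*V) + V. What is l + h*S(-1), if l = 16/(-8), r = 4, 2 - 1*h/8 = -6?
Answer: -6/35 ≈ -0.17143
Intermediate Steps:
h = 64 (h = 16 - 8*(-6) = 16 + 48 = 64)
l = -2 (l = 16*(-1/8) = -2)
w(V) = V + 2*V**2 (w(V) = (V**2 + V**2) + V = 2*V**2 + V = V + 2*V**2)
S(P) = 1/(36 + P) (S(P) = 1/(P + 4*(1 + 2*4)) = 1/(P + 4*(1 + 8)) = 1/(P + 4*9) = 1/(P + 36) = 1/(36 + P))
l + h*S(-1) = -2 + 64/(36 - 1) = -2 + 64/35 = -6/35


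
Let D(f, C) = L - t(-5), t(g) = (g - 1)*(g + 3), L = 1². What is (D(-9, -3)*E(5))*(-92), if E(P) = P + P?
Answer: 10120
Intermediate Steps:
E(P) = 2*P
L = 1
t(g) = (-1 + g)*(3 + g)
D(f, C) = -11 (D(f, C) = 1 - (-3 + (-5)² + 2*(-5)) = 1 - (-3 + 25 - 10) = 1 - 1*12 = 1 - 12 = -11)
(D(-9, -3)*E(5))*(-92) = -22*5*(-92) = -11*10*(-92) = -110*(-92) = 10120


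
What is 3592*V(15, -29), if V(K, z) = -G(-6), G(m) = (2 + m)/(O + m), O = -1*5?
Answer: -14368/11 ≈ -1306.2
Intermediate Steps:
O = -5
G(m) = (2 + m)/(-5 + m)
V(K, z) = -4/11 (V(K, z) = -(2 - 6)/(-5 - 6) = -(-4)/(-11) = -(-1)*(-4)/11 = -1*4/11 = -4/11)
3592*V(15, -29) = 3592*(-4/11) = -14368/11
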